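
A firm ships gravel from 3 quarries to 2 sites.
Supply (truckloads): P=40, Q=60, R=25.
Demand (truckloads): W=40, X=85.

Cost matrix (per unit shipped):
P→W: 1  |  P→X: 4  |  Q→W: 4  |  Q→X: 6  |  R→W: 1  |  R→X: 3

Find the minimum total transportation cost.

475

A cheapest plan:
  P to W: 40 × 1 = 40
  Q to X: 60 × 6 = 360
  R to X: 25 × 3 = 75
Total = 40 + 360 + 75 = 475.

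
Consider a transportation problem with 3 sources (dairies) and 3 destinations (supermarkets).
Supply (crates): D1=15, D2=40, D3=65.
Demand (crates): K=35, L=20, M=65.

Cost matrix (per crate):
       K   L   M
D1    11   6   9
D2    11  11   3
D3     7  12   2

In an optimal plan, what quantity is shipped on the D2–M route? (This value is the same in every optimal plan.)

35

Solving gives:
  D1→L: 15 crates
  D2→L: 5 crates
  D2→M: 35 crates
  D3→K: 35 crates
  D3→M: 30 crates
Total cost = 555.
So D2→M carries 35 crates.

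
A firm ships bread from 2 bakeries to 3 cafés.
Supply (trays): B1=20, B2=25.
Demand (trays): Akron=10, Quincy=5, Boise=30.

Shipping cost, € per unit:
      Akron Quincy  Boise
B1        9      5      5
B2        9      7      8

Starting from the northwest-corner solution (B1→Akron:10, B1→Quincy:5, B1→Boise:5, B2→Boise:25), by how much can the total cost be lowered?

Current plan cost = 10·9 + 5·5 + 5·5 + 25·8 = €340.
Optimal plan:
  B1→Boise: 20 × €5 = €100
  B2→Akron: 10 × €9 = €90
  B2→Quincy: 5 × €7 = €35
  B2→Boise: 10 × €8 = €80
Optimal cost = €305.
Saving = 340 − 305 = €35.

35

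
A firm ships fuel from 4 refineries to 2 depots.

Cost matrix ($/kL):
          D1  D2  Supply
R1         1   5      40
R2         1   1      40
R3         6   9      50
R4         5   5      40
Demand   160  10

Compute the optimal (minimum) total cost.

580

A cheapest plan:
  R1->D1: 40 × $1 = $40
  R2->D1: 40 × $1 = $40
  R3->D1: 50 × $6 = $300
  R4->D1: 30 × $5 = $150
  R4->D2: 10 × $5 = $50
Total = 40 + 40 + 300 + 150 + 50 = $580.
(Supply check: R1 ships 40; R2 ships 40; R3 ships 50; R4 ships 40.)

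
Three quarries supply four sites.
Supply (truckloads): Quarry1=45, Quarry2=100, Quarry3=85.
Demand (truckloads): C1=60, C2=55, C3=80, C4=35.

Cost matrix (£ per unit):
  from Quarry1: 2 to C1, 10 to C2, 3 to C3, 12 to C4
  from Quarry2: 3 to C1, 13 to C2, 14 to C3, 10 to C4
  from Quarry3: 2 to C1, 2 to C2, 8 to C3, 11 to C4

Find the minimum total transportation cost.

A cheapest plan:
  Quarry1→C3: 45 × £3 = £135
  Quarry2→C1: 60 × £3 = £180
  Quarry2→C3: 5 × £14 = £70
  Quarry2→C4: 35 × £10 = £350
  Quarry3→C2: 55 × £2 = £110
  Quarry3→C3: 30 × £8 = £240
Total = 135 + 180 + 70 + 350 + 110 + 240 = £1085.
(Supply check: Quarry1 ships 45; Quarry2 ships 100; Quarry3 ships 85.)

1085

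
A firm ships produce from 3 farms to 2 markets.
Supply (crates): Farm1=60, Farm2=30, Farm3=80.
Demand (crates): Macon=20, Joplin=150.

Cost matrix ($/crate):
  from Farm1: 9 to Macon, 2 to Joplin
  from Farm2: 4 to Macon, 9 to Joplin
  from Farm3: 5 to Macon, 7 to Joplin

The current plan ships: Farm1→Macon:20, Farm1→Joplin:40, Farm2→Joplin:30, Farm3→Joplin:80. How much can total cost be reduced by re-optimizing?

Current plan cost = 20·9 + 40·2 + 30·9 + 80·7 = $1090.
Optimal plan:
  Farm1→Joplin: 60 × $2 = $120
  Farm2→Macon: 20 × $4 = $80
  Farm2→Joplin: 10 × $9 = $90
  Farm3→Joplin: 80 × $7 = $560
Optimal cost = $850.
Saving = 1090 − 850 = $240.

240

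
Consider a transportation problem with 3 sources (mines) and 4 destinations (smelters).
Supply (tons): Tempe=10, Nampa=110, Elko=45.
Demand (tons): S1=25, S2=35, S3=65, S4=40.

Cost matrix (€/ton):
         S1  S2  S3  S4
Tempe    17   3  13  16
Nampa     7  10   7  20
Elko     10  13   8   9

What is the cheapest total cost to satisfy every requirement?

1275

A cheapest plan:
  Tempe->S2: 10 tons
  Nampa->S1: 25 tons
  Nampa->S2: 25 tons
  Nampa->S3: 60 tons
  Elko->S3: 5 tons
  Elko->S4: 40 tons
Total cost = €1275.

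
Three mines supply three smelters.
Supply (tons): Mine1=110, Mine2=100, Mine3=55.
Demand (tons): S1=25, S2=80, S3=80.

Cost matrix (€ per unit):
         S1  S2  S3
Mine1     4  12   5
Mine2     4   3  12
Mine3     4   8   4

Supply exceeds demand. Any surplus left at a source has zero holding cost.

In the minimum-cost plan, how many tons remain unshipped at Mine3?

0

Minimum-cost shipments:
  Mine1–S1: 5 × €4 = €20
  Mine1–S3: 25 × €5 = €125
  Mine2–S1: 20 × €4 = €80
  Mine2–S2: 80 × €3 = €240
  Mine3–S3: 55 × €4 = €220
Total cost = €685.
Mine3 ships 55 of its 55, leaving 0.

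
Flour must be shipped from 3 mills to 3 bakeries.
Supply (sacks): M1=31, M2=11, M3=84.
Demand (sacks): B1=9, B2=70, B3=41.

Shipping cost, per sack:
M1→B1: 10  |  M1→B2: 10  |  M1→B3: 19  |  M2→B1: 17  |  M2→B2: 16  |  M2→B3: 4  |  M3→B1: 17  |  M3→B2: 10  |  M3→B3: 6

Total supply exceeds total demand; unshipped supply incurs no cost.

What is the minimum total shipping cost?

One minimum-cost allocation:
  M1->B1: 9 × 10 = 90
  M1->B2: 22 × 10 = 220
  M2->B3: 11 × 4 = 44
  M3->B2: 48 × 10 = 480
  M3->B3: 30 × 6 = 180
Total = 90 + 220 + 44 + 480 + 180 = 1014.

1014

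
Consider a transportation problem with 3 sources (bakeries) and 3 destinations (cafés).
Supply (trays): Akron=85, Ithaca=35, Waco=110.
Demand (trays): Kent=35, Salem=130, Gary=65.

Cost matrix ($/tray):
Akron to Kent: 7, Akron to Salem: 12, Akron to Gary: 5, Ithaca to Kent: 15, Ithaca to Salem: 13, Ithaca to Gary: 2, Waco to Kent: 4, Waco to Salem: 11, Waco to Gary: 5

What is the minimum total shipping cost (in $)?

1845

One minimum-cost allocation:
  Akron to Salem: 55 × $12 = $660
  Akron to Gary: 30 × $5 = $150
  Ithaca to Gary: 35 × $2 = $70
  Waco to Kent: 35 × $4 = $140
  Waco to Salem: 75 × $11 = $825
Total = 660 + 150 + 70 + 140 + 825 = $1845.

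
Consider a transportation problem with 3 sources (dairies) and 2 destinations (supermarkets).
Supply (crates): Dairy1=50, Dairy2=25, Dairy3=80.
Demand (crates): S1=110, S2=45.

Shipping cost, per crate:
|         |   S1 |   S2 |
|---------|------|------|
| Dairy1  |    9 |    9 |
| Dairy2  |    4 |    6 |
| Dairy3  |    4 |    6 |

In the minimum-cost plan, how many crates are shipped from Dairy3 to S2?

0

The minimum-cost plan:
  Dairy1 to S1: 5 × 9 = 45
  Dairy1 to S2: 45 × 9 = 405
  Dairy2 to S1: 25 × 4 = 100
  Dairy3 to S1: 80 × 4 = 320
Total cost = 870.
The route Dairy3→S2 is not used.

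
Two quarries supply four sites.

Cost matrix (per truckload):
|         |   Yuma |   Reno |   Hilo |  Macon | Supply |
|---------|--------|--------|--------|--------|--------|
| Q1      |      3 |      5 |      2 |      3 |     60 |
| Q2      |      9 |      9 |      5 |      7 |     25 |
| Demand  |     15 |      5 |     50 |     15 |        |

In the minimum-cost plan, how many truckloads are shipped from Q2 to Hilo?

25

Optimal shipments:
  Q1 to Yuma: 15 truckloads
  Q1 to Reno: 5 truckloads
  Q1 to Hilo: 25 truckloads
  Q1 to Macon: 15 truckloads
  Q2 to Hilo: 25 truckloads
Total cost = 290.
So Q2→Hilo carries 25 truckloads.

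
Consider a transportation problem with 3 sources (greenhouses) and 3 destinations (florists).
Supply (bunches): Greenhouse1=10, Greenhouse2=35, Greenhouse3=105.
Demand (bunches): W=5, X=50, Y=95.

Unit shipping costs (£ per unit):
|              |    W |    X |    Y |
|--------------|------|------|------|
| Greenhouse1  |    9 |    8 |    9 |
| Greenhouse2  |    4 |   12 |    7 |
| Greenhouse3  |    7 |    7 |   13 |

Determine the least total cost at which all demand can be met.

1370

One minimum-cost allocation:
  Greenhouse1 to Y: 10 bunches
  Greenhouse2 to Y: 35 bunches
  Greenhouse3 to W: 5 bunches
  Greenhouse3 to X: 50 bunches
  Greenhouse3 to Y: 50 bunches
Total cost = £1370.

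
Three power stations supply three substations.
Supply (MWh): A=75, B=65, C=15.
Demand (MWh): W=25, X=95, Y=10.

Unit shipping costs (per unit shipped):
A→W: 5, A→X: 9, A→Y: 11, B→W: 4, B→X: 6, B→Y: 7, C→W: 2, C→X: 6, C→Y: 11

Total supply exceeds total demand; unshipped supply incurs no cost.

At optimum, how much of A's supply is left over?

25

Minimum-cost shipments:
  A->W: 10 × 5 = 50
  A->X: 40 × 9 = 360
  B->X: 55 × 6 = 330
  B->Y: 10 × 7 = 70
  C->W: 15 × 2 = 30
Total cost = 840.
A ships 50 of its 75, leaving 25.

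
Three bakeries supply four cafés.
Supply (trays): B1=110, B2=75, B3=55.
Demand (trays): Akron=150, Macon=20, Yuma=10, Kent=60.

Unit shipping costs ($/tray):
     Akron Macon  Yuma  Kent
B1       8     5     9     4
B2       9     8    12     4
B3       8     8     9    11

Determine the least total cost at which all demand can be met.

1645

A cheapest plan:
  B1→Akron: 80 × $8 = $640
  B1→Macon: 20 × $5 = $100
  B1→Yuma: 10 × $9 = $90
  B2→Akron: 15 × $9 = $135
  B2→Kent: 60 × $4 = $240
  B3→Akron: 55 × $8 = $440
Total = 640 + 100 + 90 + 135 + 240 + 440 = $1645.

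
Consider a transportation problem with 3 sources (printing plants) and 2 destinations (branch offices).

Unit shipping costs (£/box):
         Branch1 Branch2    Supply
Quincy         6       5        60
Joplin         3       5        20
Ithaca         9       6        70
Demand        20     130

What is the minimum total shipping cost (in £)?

780

An optimal shipping plan:
  Quincy to Branch2: 60 × £5 = £300
  Joplin to Branch1: 20 × £3 = £60
  Ithaca to Branch2: 70 × £6 = £420
Total = 300 + 60 + 420 = £780.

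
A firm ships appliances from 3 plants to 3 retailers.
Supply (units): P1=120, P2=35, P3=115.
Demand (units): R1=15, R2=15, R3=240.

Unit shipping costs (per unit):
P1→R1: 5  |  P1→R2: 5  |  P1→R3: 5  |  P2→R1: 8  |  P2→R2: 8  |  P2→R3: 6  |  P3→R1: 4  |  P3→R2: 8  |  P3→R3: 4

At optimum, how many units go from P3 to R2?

Solving gives:
  P1 to R2: 15 × 5 = 75
  P1 to R3: 105 × 5 = 525
  P2 to R3: 35 × 6 = 210
  P3 to R1: 15 × 4 = 60
  P3 to R3: 100 × 4 = 400
Total cost = 1270.
The route P3→R2 is not used.

0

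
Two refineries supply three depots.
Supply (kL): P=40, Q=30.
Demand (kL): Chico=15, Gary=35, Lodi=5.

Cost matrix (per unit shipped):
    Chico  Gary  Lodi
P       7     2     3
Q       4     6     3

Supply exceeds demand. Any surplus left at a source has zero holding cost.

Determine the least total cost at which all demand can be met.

145

A cheapest plan:
  P–Gary: 35 × 2 = 70
  P–Lodi: 5 × 3 = 15
  Q–Chico: 15 × 4 = 60
Total = 70 + 15 + 60 = 145.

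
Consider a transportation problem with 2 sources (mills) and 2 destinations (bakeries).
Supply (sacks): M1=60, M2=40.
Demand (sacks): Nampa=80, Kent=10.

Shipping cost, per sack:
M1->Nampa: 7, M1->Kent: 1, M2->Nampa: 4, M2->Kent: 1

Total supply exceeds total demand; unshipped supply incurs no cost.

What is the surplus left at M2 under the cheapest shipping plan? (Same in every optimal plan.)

0

An optimal plan:
  M1->Nampa: 40 × 7 = 280
  M1->Kent: 10 × 1 = 10
  M2->Nampa: 40 × 4 = 160
Total cost = 450.
M2 ships 40 of its 40, leaving 0.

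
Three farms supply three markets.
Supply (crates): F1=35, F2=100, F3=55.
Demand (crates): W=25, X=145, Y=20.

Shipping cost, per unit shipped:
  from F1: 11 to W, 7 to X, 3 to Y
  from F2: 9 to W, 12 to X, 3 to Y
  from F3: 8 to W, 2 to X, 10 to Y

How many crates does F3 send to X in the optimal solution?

Solving gives:
  F1→X: 35 crates
  F2→W: 25 crates
  F2→X: 55 crates
  F2→Y: 20 crates
  F3→X: 55 crates
Total cost = 1300.
So F3→X carries 55 crates.

55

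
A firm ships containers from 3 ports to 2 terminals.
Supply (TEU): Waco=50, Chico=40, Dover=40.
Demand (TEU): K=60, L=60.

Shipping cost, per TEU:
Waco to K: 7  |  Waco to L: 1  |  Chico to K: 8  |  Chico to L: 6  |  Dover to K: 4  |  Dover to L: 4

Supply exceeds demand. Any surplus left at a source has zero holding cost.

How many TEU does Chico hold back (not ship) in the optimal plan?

An optimal plan:
  Waco->L: 50 TEU
  Chico->K: 20 TEU
  Chico->L: 10 TEU
  Dover->K: 40 TEU
Total cost = 430.
Chico ships 30 of its 40, leaving 10.

10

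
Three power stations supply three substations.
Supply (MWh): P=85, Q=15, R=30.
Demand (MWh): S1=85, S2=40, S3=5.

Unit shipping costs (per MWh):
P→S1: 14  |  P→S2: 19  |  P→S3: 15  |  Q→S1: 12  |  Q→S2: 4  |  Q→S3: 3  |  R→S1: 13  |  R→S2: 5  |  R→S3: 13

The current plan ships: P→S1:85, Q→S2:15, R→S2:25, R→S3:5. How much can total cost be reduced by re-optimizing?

Current plan cost = 85·14 + 15·4 + 25·5 + 5·13 = 1440.
Optimal plan:
  P to S1: 85 × 14 = 1190
  Q to S2: 10 × 4 = 40
  Q to S3: 5 × 3 = 15
  R to S2: 30 × 5 = 150
Optimal cost = 1395.
Saving = 1440 − 1395 = 45.

45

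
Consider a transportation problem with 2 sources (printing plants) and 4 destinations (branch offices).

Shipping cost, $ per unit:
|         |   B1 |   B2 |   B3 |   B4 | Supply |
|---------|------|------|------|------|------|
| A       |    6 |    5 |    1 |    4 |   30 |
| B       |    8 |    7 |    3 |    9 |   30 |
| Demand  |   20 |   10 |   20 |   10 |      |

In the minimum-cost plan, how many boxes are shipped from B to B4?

The minimum-cost plan:
  A–B1: 20 boxes
  A–B4: 10 boxes
  B–B2: 10 boxes
  B–B3: 20 boxes
Total cost = $290.
The route B→B4 is not used.

0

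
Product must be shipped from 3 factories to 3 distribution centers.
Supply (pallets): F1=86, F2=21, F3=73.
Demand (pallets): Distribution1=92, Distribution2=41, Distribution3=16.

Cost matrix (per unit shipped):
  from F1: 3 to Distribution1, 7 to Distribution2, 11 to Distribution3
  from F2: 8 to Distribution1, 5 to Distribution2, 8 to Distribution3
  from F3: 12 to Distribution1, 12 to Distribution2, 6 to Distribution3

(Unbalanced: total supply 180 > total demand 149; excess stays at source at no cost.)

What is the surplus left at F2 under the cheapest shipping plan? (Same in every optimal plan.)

An optimal plan:
  F1->Distribution1: 86 × 3 = 258
  F2->Distribution2: 21 × 5 = 105
  F3->Distribution1: 6 × 12 = 72
  F3->Distribution2: 20 × 12 = 240
  F3->Distribution3: 16 × 6 = 96
Total cost = 771.
F2 ships 21 of its 21, leaving 0.

0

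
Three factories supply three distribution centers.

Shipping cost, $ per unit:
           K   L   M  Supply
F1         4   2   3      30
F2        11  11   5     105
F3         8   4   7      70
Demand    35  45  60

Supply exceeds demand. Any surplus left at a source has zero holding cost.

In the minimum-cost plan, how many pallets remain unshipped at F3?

20

Minimum-cost shipments:
  F1 to K: 30 pallets
  F2 to M: 60 pallets
  F3 to K: 5 pallets
  F3 to L: 45 pallets
Total cost = $640.
F3 ships 50 of its 70, leaving 20.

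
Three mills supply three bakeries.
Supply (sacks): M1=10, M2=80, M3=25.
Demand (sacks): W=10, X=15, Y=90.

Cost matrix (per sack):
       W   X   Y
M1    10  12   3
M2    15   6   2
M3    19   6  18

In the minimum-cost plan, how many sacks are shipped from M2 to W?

Solving gives:
  M1 to Y: 10 × 3 = 30
  M2 to Y: 80 × 2 = 160
  M3 to W: 10 × 19 = 190
  M3 to X: 15 × 6 = 90
Total cost = 470.
The route M2→W is not used.

0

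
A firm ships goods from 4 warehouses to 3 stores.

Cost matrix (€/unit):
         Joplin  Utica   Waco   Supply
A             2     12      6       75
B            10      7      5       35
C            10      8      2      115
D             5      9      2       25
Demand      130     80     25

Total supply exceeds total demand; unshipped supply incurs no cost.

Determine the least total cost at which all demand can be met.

A cheapest plan:
  A–Joplin: 75 × €2 = €150
  B–Utica: 35 × €7 = €245
  C–Joplin: 30 × €10 = €300
  C–Utica: 45 × €8 = €360
  C–Waco: 25 × €2 = €50
  D–Joplin: 25 × €5 = €125
Total = 150 + 245 + 300 + 360 + 50 + 125 = €1230.

1230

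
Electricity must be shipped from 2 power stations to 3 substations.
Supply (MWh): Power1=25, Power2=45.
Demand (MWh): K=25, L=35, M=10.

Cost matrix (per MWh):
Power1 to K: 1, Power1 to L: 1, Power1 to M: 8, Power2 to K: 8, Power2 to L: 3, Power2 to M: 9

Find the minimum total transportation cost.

A cheapest plan:
  Power1→K: 25 × 1 = 25
  Power2→L: 35 × 3 = 105
  Power2→M: 10 × 9 = 90
Total = 25 + 105 + 90 = 220.
(Supply check: Power1 ships 25; Power2 ships 45.)

220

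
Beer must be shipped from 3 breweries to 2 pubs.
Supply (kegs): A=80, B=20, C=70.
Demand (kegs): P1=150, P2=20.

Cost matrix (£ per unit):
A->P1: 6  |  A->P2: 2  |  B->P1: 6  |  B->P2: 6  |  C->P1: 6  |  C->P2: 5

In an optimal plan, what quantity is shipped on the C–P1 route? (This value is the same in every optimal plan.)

70

Solving gives:
  A to P1: 60 × £6 = £360
  A to P2: 20 × £2 = £40
  B to P1: 20 × £6 = £120
  C to P1: 70 × £6 = £420
Total cost = £940.
So C→P1 carries 70 kegs.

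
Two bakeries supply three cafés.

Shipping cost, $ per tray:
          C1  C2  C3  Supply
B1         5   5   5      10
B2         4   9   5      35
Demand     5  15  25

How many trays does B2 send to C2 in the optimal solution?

Optimal shipments:
  B1->C2: 10 × $5 = $50
  B2->C1: 5 × $4 = $20
  B2->C2: 5 × $9 = $45
  B2->C3: 25 × $5 = $125
Total cost = $240.
So B2→C2 carries 5 trays.

5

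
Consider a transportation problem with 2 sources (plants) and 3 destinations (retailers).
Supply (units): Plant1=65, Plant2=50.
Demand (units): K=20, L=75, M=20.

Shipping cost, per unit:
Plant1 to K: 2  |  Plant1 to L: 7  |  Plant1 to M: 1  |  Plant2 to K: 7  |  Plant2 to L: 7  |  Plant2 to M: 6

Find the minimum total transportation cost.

One minimum-cost allocation:
  Plant1–K: 20 × 2 = 40
  Plant1–L: 25 × 7 = 175
  Plant1–M: 20 × 1 = 20
  Plant2–L: 50 × 7 = 350
Total = 40 + 175 + 20 + 350 = 585.

585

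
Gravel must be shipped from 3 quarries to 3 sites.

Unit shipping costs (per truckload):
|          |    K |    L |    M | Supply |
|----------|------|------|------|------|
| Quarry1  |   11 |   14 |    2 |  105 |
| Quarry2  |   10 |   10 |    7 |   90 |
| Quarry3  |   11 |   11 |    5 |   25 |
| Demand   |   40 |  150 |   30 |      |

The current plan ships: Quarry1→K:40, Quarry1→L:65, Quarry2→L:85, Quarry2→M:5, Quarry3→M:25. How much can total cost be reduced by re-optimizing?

Current plan cost = 40·11 + 65·14 + 85·10 + 5·7 + 25·5 = 2360.
Optimal plan:
  Quarry1→K: 40 × 11 = 440
  Quarry1→L: 35 × 14 = 490
  Quarry1→M: 30 × 2 = 60
  Quarry2→L: 90 × 10 = 900
  Quarry3→L: 25 × 11 = 275
Optimal cost = 2165.
Saving = 2360 − 2165 = 195.

195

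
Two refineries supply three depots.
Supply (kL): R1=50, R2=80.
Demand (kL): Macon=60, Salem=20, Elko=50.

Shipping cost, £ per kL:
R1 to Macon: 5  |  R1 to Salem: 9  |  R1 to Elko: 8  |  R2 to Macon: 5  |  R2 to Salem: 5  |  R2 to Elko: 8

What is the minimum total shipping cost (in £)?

A cheapest plan:
  R1→Macon: 50 × £5 = £250
  R2→Macon: 10 × £5 = £50
  R2→Salem: 20 × £5 = £100
  R2→Elko: 50 × £8 = £400
Total = 250 + 50 + 100 + 400 = £800.

800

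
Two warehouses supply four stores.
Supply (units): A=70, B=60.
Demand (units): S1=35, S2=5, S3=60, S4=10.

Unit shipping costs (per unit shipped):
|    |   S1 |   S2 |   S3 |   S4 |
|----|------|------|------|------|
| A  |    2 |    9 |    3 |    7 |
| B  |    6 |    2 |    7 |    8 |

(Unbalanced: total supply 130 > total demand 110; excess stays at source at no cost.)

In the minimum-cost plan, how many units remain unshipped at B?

20

Minimum-cost shipments:
  A→S1: 35 × 2 = 70
  A→S3: 35 × 3 = 105
  B→S2: 5 × 2 = 10
  B→S3: 25 × 7 = 175
  B→S4: 10 × 8 = 80
Total cost = 440.
B ships 40 of its 60, leaving 20.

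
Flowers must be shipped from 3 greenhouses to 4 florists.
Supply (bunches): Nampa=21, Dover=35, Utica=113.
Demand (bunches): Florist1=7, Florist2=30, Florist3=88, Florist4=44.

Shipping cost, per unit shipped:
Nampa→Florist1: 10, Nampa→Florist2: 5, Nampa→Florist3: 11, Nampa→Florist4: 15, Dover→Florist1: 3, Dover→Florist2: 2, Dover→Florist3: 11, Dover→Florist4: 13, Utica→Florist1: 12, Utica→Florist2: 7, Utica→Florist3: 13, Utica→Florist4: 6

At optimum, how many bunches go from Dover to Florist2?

Optimal shipments:
  Nampa to Florist2: 2 × 5 = 10
  Nampa to Florist3: 19 × 11 = 209
  Dover to Florist1: 7 × 3 = 21
  Dover to Florist2: 28 × 2 = 56
  Utica to Florist3: 69 × 13 = 897
  Utica to Florist4: 44 × 6 = 264
Total cost = 1457.
So Dover→Florist2 carries 28 bunches.

28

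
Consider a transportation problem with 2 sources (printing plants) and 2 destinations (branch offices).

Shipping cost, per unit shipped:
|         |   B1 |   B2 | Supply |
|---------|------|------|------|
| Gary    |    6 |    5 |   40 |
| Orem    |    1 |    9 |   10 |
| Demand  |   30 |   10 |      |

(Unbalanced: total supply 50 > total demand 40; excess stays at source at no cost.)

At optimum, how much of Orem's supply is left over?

0

An optimal plan:
  Gary to B1: 20 × 6 = 120
  Gary to B2: 10 × 5 = 50
  Orem to B1: 10 × 1 = 10
Total cost = 180.
Orem ships 10 of its 10, leaving 0.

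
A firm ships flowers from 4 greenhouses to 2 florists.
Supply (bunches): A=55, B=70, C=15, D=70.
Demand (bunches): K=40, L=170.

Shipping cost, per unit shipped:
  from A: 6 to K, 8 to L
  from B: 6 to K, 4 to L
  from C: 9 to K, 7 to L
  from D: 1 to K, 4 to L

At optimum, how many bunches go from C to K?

Optimal shipments:
  A–L: 55 × 8 = 440
  B–L: 70 × 4 = 280
  C–L: 15 × 7 = 105
  D–K: 40 × 1 = 40
  D–L: 30 × 4 = 120
Total cost = 985.
The route C→K is not used.

0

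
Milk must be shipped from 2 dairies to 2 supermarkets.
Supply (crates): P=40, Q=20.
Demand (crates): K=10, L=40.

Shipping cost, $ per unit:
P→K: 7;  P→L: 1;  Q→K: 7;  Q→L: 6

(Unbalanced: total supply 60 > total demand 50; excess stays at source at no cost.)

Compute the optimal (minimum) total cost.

One minimum-cost allocation:
  P→L: 40 × $1 = $40
  Q→K: 10 × $7 = $70
Total = 40 + 70 = $110.

110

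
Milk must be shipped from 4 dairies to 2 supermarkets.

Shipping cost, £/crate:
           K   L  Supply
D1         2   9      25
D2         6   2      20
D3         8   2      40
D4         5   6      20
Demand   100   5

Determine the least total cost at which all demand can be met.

Optimal allocation:
  D1->K: 25 × £2 = £50
  D2->K: 20 × £6 = £120
  D3->K: 35 × £8 = £280
  D3->L: 5 × £2 = £10
  D4->K: 20 × £5 = £100
Total = 50 + 120 + 280 + 10 + 100 = £560.
(Supply check: D1 ships 25; D2 ships 20; D3 ships 40; D4 ships 20.)

560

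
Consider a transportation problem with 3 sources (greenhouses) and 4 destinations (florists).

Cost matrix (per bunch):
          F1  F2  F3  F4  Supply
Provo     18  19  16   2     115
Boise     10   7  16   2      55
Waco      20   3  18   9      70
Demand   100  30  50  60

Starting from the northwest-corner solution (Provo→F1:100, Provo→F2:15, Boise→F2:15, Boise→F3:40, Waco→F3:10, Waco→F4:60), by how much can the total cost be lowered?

1100

Current plan cost = 100·18 + 15·19 + 15·7 + 40·16 + 10·18 + 60·9 = 3550.
Optimal plan:
  Provo to F1: 5 × 18 = 90
  Provo to F3: 50 × 16 = 800
  Provo to F4: 60 × 2 = 120
  Boise to F1: 55 × 10 = 550
  Waco to F1: 40 × 20 = 800
  Waco to F2: 30 × 3 = 90
Optimal cost = 2450.
Saving = 3550 − 2450 = 1100.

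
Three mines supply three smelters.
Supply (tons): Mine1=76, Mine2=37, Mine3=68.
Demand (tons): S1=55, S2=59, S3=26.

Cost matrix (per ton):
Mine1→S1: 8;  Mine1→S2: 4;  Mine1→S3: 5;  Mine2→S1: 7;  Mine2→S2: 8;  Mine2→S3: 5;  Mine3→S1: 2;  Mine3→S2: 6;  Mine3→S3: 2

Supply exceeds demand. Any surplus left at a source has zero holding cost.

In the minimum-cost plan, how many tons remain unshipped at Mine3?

An optimal plan:
  Mine1→S2: 59 tons
  Mine2→S3: 13 tons
  Mine3→S1: 55 tons
  Mine3→S3: 13 tons
Total cost = 437.
Mine3 ships 68 of its 68, leaving 0.

0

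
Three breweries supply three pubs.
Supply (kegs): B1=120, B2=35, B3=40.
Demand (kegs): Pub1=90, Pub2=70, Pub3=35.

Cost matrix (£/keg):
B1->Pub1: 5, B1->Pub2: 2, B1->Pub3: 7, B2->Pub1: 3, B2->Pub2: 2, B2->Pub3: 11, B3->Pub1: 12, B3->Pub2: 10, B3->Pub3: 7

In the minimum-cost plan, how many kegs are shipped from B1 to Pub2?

70

The minimum-cost plan:
  B1→Pub1: 50 × £5 = £250
  B1→Pub2: 70 × £2 = £140
  B2→Pub1: 35 × £3 = £105
  B3→Pub1: 5 × £12 = £60
  B3→Pub3: 35 × £7 = £245
Total cost = £800.
So B1→Pub2 carries 70 kegs.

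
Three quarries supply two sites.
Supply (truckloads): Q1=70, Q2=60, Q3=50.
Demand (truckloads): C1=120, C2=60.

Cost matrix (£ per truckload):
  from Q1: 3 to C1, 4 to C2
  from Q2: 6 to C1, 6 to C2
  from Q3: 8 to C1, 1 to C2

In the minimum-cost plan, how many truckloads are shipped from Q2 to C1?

50

The minimum-cost plan:
  Q1–C1: 70 truckloads
  Q2–C1: 50 truckloads
  Q2–C2: 10 truckloads
  Q3–C2: 50 truckloads
Total cost = £620.
So Q2→C1 carries 50 truckloads.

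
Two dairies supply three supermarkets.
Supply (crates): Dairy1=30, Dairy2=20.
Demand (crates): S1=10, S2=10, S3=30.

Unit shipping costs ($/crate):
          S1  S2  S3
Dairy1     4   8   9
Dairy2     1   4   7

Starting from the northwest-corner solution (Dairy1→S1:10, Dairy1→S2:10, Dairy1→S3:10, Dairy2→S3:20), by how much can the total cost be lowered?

30

Current plan cost = 10·4 + 10·8 + 10·9 + 20·7 = $350.
Optimal plan:
  Dairy1 to S3: 30 crates
  Dairy2 to S1: 10 crates
  Dairy2 to S2: 10 crates
Optimal cost = $320.
Saving = 350 − 320 = $30.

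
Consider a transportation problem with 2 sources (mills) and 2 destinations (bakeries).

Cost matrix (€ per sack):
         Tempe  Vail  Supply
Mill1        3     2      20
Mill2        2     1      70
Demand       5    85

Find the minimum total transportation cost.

One minimum-cost allocation:
  Mill1->Vail: 20 sacks
  Mill2->Tempe: 5 sacks
  Mill2->Vail: 65 sacks
Total cost = €115.
(Supply check: Mill1 ships 20; Mill2 ships 70.)

115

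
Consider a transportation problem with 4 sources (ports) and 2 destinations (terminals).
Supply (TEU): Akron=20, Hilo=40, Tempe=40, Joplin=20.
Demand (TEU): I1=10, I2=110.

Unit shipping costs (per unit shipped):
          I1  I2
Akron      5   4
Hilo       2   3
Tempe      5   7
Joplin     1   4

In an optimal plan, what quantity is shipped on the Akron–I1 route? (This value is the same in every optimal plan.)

0

The minimum-cost plan:
  Akron→I2: 20 × 4 = 80
  Hilo→I2: 40 × 3 = 120
  Tempe→I2: 40 × 7 = 280
  Joplin→I1: 10 × 1 = 10
  Joplin→I2: 10 × 4 = 40
Total cost = 530.
The route Akron→I1 is not used.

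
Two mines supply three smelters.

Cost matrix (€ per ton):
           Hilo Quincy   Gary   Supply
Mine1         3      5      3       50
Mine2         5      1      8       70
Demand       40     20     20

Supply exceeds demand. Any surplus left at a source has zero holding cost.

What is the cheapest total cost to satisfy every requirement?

220

An optimal shipping plan:
  Mine1→Hilo: 30 tons
  Mine1→Gary: 20 tons
  Mine2→Hilo: 10 tons
  Mine2→Quincy: 20 tons
Total cost = €220.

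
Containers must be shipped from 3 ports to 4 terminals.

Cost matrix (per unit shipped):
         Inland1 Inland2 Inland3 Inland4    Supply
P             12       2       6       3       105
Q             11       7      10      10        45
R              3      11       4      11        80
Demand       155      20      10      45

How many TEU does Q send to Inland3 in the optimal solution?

0

Optimal shipments:
  P–Inland1: 30 × 12 = 360
  P–Inland2: 20 × 2 = 40
  P–Inland3: 10 × 6 = 60
  P–Inland4: 45 × 3 = 135
  Q–Inland1: 45 × 11 = 495
  R–Inland1: 80 × 3 = 240
Total cost = 1330.
The route Q→Inland3 is not used.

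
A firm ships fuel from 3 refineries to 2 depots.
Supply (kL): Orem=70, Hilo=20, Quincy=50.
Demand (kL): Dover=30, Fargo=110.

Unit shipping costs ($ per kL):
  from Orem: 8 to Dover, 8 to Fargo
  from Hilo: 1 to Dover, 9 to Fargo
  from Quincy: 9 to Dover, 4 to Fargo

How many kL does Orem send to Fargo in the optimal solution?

60

Solving gives:
  Orem–Dover: 10 kL
  Orem–Fargo: 60 kL
  Hilo–Dover: 20 kL
  Quincy–Fargo: 50 kL
Total cost = $780.
So Orem→Fargo carries 60 kL.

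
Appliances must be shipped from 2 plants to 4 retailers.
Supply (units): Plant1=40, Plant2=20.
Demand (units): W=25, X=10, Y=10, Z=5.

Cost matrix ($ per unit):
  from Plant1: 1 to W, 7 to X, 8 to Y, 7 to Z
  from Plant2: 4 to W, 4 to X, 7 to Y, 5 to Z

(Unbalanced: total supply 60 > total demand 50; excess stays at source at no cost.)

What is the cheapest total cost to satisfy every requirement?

A cheapest plan:
  Plant1–W: 25 × $1 = $25
  Plant1–Y: 5 × $8 = $40
  Plant2–X: 10 × $4 = $40
  Plant2–Y: 5 × $7 = $35
  Plant2–Z: 5 × $5 = $25
Total = 25 + 40 + 40 + 35 + 25 = $165.
(Supply check: Plant1 ships 30; Plant2 ships 20.)

165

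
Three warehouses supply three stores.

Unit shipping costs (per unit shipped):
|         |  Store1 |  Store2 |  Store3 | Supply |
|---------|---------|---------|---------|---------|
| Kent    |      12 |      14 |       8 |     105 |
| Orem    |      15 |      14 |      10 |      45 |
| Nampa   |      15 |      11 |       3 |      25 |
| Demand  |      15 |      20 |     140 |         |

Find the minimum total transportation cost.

An optimal shipping plan:
  Kent–Store1: 15 × 12 = 180
  Kent–Store3: 90 × 8 = 720
  Orem–Store2: 20 × 14 = 280
  Orem–Store3: 25 × 10 = 250
  Nampa–Store3: 25 × 3 = 75
Total = 180 + 720 + 280 + 250 + 75 = 1505.
(Supply check: Kent ships 105; Orem ships 45; Nampa ships 25.)

1505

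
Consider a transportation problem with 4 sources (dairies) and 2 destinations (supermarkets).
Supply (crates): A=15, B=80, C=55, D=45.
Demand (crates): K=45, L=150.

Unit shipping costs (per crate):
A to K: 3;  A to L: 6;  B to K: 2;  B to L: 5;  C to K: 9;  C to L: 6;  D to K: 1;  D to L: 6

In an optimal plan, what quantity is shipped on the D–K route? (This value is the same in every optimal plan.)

Optimal shipments:
  A–L: 15 × 6 = 90
  B–L: 80 × 5 = 400
  C–L: 55 × 6 = 330
  D–K: 45 × 1 = 45
Total cost = 865.
So D→K carries 45 crates.

45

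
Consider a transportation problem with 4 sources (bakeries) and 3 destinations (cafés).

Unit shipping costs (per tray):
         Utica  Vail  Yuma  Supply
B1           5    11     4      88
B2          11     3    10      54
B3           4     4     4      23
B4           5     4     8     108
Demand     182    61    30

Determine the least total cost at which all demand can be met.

A cheapest plan:
  B1–Utica: 58 × 5 = 290
  B1–Yuma: 30 × 4 = 120
  B2–Vail: 54 × 3 = 162
  B3–Utica: 23 × 4 = 92
  B4–Utica: 101 × 5 = 505
  B4–Vail: 7 × 4 = 28
Total = 290 + 120 + 162 + 92 + 505 + 28 = 1197.

1197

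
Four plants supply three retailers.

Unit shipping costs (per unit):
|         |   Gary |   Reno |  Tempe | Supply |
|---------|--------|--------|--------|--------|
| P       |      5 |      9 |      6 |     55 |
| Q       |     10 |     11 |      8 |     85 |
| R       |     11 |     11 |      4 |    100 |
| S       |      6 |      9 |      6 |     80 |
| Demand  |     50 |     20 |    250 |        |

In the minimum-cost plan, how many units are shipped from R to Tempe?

Optimal shipments:
  P->Gary: 50 × 5 = 250
  P->Reno: 5 × 9 = 45
  Q->Reno: 15 × 11 = 165
  Q->Tempe: 70 × 8 = 560
  R->Tempe: 100 × 4 = 400
  S->Tempe: 80 × 6 = 480
Total cost = 1900.
So R→Tempe carries 100 units.

100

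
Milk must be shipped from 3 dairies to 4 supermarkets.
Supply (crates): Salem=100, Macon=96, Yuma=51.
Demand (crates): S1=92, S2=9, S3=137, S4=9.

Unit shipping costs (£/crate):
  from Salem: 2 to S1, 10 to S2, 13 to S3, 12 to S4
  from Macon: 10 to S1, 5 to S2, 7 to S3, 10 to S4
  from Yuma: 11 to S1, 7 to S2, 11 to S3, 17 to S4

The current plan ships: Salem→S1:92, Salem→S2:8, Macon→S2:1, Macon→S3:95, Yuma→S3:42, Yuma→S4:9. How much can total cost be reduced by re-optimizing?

Current plan cost = 92·2 + 8·10 + 1·5 + 95·7 + 42·11 + 9·17 = £1549.
Optimal plan:
  Salem->S1: 92 × £2 = £184
  Salem->S4: 8 × £12 = £96
  Macon->S3: 95 × £7 = £665
  Macon->S4: 1 × £10 = £10
  Yuma->S2: 9 × £7 = £63
  Yuma->S3: 42 × £11 = £462
Optimal cost = £1480.
Saving = 1549 − 1480 = £69.

69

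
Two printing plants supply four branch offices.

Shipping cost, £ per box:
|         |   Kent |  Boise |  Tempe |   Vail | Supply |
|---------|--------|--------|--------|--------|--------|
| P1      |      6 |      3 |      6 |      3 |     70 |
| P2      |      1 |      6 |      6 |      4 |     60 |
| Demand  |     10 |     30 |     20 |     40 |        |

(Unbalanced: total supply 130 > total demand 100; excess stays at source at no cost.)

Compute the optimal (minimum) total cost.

340

A cheapest plan:
  P1–Boise: 30 × £3 = £90
  P1–Vail: 40 × £3 = £120
  P2–Kent: 10 × £1 = £10
  P2–Tempe: 20 × £6 = £120
Total = 90 + 120 + 10 + 120 = £340.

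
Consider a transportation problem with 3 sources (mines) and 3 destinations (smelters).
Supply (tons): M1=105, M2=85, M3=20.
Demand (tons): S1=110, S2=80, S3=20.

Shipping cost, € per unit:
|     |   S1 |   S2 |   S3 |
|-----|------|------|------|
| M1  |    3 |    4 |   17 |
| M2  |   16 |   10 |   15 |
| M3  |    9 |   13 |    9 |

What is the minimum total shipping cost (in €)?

1370

An optimal shipping plan:
  M1 to S1: 105 × €3 = €315
  M2 to S2: 80 × €10 = €800
  M2 to S3: 5 × €15 = €75
  M3 to S1: 5 × €9 = €45
  M3 to S3: 15 × €9 = €135
Total = 315 + 800 + 75 + 45 + 135 = €1370.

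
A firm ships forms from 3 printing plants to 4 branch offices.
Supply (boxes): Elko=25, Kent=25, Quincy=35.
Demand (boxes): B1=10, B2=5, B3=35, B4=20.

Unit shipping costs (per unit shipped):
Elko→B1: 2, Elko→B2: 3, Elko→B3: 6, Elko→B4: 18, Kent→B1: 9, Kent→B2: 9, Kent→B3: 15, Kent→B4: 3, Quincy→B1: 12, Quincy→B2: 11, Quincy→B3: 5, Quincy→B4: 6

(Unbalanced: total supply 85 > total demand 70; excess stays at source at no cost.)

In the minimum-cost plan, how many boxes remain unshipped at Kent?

An optimal plan:
  Elko to B1: 10 × 2 = 20
  Elko to B2: 5 × 3 = 15
  Kent to B4: 20 × 3 = 60
  Quincy to B3: 35 × 5 = 175
Total cost = 270.
Kent ships 20 of its 25, leaving 5.

5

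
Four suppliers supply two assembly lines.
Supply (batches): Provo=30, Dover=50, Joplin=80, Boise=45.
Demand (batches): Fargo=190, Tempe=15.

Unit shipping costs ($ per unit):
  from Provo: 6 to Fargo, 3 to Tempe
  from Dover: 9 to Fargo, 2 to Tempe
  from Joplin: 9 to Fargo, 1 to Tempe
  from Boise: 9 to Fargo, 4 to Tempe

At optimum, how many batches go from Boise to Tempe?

Solving gives:
  Provo–Fargo: 30 batches
  Dover–Fargo: 50 batches
  Joplin–Fargo: 65 batches
  Joplin–Tempe: 15 batches
  Boise–Fargo: 45 batches
Total cost = $1635.
The route Boise→Tempe is not used.

0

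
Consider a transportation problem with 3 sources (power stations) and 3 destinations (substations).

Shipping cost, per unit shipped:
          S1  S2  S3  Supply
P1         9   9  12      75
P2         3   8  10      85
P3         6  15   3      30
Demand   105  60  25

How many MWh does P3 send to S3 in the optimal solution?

25

Optimal shipments:
  P1 to S1: 15 × 9 = 135
  P1 to S2: 60 × 9 = 540
  P2 to S1: 85 × 3 = 255
  P3 to S1: 5 × 6 = 30
  P3 to S3: 25 × 3 = 75
Total cost = 1035.
So P3→S3 carries 25 MWh.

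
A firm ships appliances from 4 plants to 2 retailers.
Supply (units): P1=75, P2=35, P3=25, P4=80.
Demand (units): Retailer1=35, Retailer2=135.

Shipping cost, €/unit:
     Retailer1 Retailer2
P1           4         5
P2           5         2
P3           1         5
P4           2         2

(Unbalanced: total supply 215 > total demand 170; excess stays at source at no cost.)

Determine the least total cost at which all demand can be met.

395

Optimal allocation:
  P1–Retailer1: 10 × €4 = €40
  P1–Retailer2: 20 × €5 = €100
  P2–Retailer2: 35 × €2 = €70
  P3–Retailer1: 25 × €1 = €25
  P4–Retailer2: 80 × €2 = €160
Total = 40 + 100 + 70 + 25 + 160 = €395.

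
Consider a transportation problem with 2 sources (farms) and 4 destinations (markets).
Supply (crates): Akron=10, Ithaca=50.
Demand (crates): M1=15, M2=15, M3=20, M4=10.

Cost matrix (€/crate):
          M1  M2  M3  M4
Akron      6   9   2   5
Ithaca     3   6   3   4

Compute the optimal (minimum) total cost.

225

One minimum-cost allocation:
  Akron to M3: 10 crates
  Ithaca to M1: 15 crates
  Ithaca to M2: 15 crates
  Ithaca to M3: 10 crates
  Ithaca to M4: 10 crates
Total cost = €225.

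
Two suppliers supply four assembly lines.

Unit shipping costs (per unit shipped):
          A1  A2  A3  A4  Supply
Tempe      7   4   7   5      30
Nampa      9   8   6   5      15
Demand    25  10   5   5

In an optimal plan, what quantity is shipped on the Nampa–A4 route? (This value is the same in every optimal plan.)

The minimum-cost plan:
  Tempe–A1: 20 × 7 = 140
  Tempe–A2: 10 × 4 = 40
  Nampa–A1: 5 × 9 = 45
  Nampa–A3: 5 × 6 = 30
  Nampa–A4: 5 × 5 = 25
Total cost = 280.
So Nampa→A4 carries 5 batches.

5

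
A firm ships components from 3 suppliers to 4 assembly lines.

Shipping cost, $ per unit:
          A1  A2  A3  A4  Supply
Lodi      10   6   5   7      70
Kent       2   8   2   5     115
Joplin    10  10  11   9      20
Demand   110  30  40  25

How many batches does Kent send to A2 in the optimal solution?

0

Solving gives:
  Lodi to A2: 30 × $6 = $180
  Lodi to A3: 35 × $5 = $175
  Lodi to A4: 5 × $7 = $35
  Kent to A1: 110 × $2 = $220
  Kent to A3: 5 × $2 = $10
  Joplin to A4: 20 × $9 = $180
Total cost = $800.
The route Kent→A2 is not used.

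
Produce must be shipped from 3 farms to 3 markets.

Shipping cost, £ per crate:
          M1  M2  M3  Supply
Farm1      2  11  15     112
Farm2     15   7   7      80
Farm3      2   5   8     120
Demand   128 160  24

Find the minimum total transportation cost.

1336

Optimal allocation:
  Farm1->M1: 112 crates
  Farm2->M2: 56 crates
  Farm2->M3: 24 crates
  Farm3->M1: 16 crates
  Farm3->M2: 104 crates
Total cost = £1336.
(Supply check: Farm1 ships 112; Farm2 ships 80; Farm3 ships 120.)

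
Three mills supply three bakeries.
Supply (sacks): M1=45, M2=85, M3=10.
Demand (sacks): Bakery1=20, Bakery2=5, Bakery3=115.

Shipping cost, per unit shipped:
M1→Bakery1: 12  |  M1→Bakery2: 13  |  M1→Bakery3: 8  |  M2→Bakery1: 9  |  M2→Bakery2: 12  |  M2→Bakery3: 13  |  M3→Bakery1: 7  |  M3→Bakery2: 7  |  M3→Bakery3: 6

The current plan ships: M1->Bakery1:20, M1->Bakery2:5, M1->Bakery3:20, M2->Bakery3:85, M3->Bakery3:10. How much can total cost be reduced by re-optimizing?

Current plan cost = 20·12 + 5·13 + 20·8 + 85·13 + 10·6 = 1630.
Optimal plan:
  M1 to Bakery3: 45 × 8 = 360
  M2 to Bakery1: 20 × 9 = 180
  M2 to Bakery2: 5 × 12 = 60
  M2 to Bakery3: 60 × 13 = 780
  M3 to Bakery3: 10 × 6 = 60
Optimal cost = 1440.
Saving = 1630 − 1440 = 190.

190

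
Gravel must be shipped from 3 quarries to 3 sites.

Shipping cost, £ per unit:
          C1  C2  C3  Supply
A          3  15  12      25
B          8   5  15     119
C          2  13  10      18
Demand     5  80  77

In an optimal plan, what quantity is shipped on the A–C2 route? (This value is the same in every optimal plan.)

The minimum-cost plan:
  A→C1: 5 × £3 = £15
  A→C3: 20 × £12 = £240
  B→C2: 80 × £5 = £400
  B→C3: 39 × £15 = £585
  C→C3: 18 × £10 = £180
Total cost = £1420.
The route A→C2 is not used.

0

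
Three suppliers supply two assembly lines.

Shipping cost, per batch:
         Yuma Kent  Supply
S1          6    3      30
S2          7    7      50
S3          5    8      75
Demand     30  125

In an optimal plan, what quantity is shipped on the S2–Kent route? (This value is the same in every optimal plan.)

50

The minimum-cost plan:
  S1→Kent: 30 × 3 = 90
  S2→Kent: 50 × 7 = 350
  S3→Yuma: 30 × 5 = 150
  S3→Kent: 45 × 8 = 360
Total cost = 950.
So S2→Kent carries 50 batches.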